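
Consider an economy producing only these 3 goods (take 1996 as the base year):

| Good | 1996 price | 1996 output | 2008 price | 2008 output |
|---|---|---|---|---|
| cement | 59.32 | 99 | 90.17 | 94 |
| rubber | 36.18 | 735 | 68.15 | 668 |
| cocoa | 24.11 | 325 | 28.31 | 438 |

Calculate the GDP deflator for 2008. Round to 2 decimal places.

Nominal GDP 2008 = 90.17·94 + 68.15·668 + 28.31·438 = 66399.96.
Real GDP 2008 (at 1996 prices) = 59.32·94 + 36.18·668 + 24.11·438 = 40304.50.
Deflator = Nominal/Real × 100 = 66399.96/40304.50 × 100 = 164.746.

164.75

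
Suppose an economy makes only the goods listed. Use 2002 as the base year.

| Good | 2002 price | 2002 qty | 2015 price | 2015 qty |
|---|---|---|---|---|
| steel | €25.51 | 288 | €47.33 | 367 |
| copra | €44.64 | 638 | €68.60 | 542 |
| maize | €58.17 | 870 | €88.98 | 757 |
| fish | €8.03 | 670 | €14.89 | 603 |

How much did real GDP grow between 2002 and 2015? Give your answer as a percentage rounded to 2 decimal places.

-10.22%

Real GDP 2002 = Nominal GDP 2002 = 25.51·288 + 44.64·638 + 58.17·870 + 8.03·670 = 91815.20.
Real GDP 2015 (at 2002 prices) = 25.51·367 + 44.64·542 + 58.17·757 + 8.03·603 = 82433.83.
Real growth = 82433.83/91815.20 − 1 = -0.1022.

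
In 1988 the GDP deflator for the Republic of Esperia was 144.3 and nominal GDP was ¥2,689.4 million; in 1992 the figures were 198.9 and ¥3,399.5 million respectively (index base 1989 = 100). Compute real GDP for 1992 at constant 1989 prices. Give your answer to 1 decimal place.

Real GDP = Nominal / (GDP deflator/100) = 3399.5 / 1.989 = 1709.15.

¥1,709.2 million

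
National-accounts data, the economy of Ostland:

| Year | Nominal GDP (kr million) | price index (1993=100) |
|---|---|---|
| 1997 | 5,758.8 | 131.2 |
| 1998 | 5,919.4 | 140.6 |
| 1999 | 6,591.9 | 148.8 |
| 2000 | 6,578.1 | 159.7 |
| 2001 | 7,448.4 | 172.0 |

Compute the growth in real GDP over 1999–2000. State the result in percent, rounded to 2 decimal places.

Real GDP 1999 = 6591.9/1.488 = 4430.04.
Real GDP 2000 = 6578.1/1.597 = 4119.04.
Change = 4119.04/4430.04 − 1 = -0.0702.

-7.02%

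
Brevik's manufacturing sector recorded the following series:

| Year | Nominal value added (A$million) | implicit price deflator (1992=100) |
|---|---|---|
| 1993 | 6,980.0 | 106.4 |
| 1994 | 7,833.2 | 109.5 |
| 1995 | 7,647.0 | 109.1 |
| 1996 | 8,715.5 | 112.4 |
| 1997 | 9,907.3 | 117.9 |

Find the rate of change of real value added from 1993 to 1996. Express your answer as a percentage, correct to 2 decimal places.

Real value added 1993 = 6980.0/1.064 = 6560.15.
Real value added 1996 = 8715.5/1.124 = 7754.00.
Change = 7754.00/6560.15 − 1 = 0.1820.

18.20%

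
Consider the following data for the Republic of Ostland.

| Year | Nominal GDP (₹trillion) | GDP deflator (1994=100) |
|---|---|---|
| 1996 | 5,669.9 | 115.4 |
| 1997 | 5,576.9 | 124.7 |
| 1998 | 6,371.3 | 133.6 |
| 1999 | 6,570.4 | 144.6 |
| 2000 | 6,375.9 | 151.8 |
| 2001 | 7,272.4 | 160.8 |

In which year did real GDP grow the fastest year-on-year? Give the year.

2001

1997: real = 5576.9/1.247 = 4472.25; growth vs 1996 (4913.26) = -8.98%.
1998: real = 6371.3/1.336 = 4768.94; growth vs 1997 (4472.25) = 6.63%.
1999: real = 6570.4/1.446 = 4543.85; growth vs 1998 (4768.94) = -4.72%.
2000: real = 6375.9/1.518 = 4200.20; growth vs 1999 (4543.85) = -7.56%.
2001: real = 7272.4/1.608 = 4522.64; growth vs 2000 (4200.20) = 7.68%.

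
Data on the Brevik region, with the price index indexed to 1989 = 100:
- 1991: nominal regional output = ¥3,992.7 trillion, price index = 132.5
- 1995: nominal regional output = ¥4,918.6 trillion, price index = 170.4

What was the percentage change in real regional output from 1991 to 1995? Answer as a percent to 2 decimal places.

Deflate each year: 1991 → 3992.7/1.325 = 3013.36; 1995 → 4918.6/1.704 = 2886.50.
So real regional output changed by 2886.50/3013.36 − 1 = -0.0421, i.e. -4.21%.

-4.21%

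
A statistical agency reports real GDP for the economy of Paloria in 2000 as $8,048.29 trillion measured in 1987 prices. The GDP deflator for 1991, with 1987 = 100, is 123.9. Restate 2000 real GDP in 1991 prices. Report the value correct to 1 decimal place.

Real GDP in 1991 prices = Real GDP in 1987 prices × (P_1991/P_1987) = 8048.29 × 1.239 = 9971.83.

$9,971.8 trillion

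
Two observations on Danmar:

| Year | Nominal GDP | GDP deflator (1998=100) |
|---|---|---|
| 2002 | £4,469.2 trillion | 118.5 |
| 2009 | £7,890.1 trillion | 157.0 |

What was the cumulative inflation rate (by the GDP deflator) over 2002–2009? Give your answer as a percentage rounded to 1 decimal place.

Price-level change = 157.0 / 118.5 − 1 = 0.3249.

32.5%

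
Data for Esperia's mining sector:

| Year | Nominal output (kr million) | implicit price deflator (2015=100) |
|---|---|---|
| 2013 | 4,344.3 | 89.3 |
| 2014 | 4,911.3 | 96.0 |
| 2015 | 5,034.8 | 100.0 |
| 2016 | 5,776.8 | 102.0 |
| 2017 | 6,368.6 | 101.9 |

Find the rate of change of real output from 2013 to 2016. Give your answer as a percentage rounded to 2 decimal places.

16.42%

Real output 2013 = 4344.3/0.893 = 4864.84.
Real output 2016 = 5776.8/1.020 = 5663.53.
Change = 5663.53/4864.84 − 1 = 0.1642.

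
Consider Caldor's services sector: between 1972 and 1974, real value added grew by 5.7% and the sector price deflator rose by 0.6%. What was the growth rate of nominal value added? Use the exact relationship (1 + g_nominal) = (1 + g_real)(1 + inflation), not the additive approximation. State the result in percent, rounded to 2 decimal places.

(1 + g_nom) = (1 + g_real)(1 + π) = 1.0570 × 1.0060 = 1.06334.

6.33%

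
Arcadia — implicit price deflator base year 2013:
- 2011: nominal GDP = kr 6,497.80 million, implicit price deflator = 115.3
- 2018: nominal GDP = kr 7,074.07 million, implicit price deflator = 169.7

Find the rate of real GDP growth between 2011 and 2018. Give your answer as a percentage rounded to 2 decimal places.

-26.03%

Real GDP 2011 = 6497.80 / 1.153 = 5635.56.
Real GDP 2018 = 7074.07 / 1.697 = 4168.57.
Real growth = 4168.57 / 5635.56 − 1 = -0.2603.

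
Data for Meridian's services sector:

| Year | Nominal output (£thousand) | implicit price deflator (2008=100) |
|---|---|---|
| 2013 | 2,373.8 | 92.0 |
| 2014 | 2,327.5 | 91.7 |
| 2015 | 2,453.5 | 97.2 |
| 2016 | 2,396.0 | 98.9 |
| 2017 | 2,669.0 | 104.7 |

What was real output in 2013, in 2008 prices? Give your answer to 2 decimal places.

Real output 2013 = 2373.8 / 0.920 = 2580.22.

£2,580.22 thousand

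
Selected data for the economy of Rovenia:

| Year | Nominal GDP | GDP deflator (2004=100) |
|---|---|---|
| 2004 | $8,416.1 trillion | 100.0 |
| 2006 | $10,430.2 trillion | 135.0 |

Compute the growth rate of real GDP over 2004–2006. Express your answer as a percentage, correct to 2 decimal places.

Real GDP 2004 = 8416.1 / 1.000 = 8416.10.
Real GDP 2006 = 10430.2 / 1.350 = 7726.07.
Real growth = 7726.07 / 8416.10 − 1 = -0.0820.

-8.20%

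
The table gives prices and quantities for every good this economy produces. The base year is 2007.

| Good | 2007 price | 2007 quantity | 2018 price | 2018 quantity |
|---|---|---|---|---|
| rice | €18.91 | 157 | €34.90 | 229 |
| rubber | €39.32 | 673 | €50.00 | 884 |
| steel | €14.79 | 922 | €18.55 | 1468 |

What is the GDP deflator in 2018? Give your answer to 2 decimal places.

130.63

Nominal GDP 2018 = 34.90·229 + 50.00·884 + 18.55·1468 = 79423.50.
Real GDP 2018 (at 2007 prices) = 18.91·229 + 39.32·884 + 14.79·1468 = 60800.99.
Deflator = Nominal/Real × 100 = 79423.50/60800.99 × 100 = 130.629.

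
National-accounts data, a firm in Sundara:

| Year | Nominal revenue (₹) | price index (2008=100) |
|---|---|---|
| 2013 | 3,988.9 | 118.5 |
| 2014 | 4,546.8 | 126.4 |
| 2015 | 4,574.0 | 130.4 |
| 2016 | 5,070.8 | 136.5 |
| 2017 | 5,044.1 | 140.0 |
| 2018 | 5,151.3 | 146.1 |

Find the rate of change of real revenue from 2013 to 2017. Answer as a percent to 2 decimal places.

7.03%

Real revenue 2013 = 3988.9/1.185 = 3366.16.
Real revenue 2017 = 5044.1/1.400 = 3602.93.
Change = 3602.93/3366.16 − 1 = 0.0703.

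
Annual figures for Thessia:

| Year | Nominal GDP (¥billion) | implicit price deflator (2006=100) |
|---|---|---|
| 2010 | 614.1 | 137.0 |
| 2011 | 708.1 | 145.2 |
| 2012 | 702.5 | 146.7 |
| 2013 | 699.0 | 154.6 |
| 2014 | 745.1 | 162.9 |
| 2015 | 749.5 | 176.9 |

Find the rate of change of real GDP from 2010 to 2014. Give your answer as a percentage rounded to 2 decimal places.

Real GDP 2010 = 614.1/1.370 = 448.25.
Real GDP 2014 = 745.1/1.629 = 457.40.
Change = 457.40/448.25 − 1 = 0.0204.

2.04%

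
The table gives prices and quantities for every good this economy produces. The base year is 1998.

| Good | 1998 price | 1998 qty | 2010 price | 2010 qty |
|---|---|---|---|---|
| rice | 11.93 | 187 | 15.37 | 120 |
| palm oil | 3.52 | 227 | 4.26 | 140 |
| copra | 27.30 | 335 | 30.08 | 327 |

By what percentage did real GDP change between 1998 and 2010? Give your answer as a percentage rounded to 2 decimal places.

-10.87%

Real GDP 1998 = Nominal GDP 1998 = 11.93·187 + 3.52·227 + 27.30·335 = 12175.45.
Real GDP 2010 (at 1998 prices) = 11.93·120 + 3.52·140 + 27.30·327 = 10851.50.
Real growth = 10851.50/12175.45 − 1 = -0.1087.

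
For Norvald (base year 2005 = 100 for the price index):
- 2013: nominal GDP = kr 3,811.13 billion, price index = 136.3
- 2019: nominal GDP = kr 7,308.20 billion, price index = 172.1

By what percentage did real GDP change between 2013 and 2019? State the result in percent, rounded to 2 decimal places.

Real GDP 2013 = 3811.13 / 1.363 = 2796.13.
Real GDP 2019 = 7308.20 / 1.721 = 4246.48.
Real growth = 4246.48 / 2796.13 − 1 = 0.5187.

51.87%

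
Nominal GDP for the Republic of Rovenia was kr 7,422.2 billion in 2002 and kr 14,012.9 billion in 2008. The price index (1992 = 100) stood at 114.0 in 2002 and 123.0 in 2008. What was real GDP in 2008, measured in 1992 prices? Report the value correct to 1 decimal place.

kr 11,392.6 billion

Real GDP = Nominal / (price index/100) = 14012.9 / 1.230 = 11392.60.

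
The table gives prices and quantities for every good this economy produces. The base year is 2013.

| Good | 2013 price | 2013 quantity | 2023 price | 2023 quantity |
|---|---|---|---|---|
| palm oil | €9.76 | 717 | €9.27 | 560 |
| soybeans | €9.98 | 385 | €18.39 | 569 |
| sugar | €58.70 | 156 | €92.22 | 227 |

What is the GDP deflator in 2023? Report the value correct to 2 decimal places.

Nominal GDP 2023 = 9.27·560 + 18.39·569 + 92.22·227 = 36589.05.
Real GDP 2023 (at 2013 prices) = 9.76·560 + 9.98·569 + 58.70·227 = 24469.12.
Deflator = Nominal/Real × 100 = 36589.05/24469.12 × 100 = 149.532.

149.53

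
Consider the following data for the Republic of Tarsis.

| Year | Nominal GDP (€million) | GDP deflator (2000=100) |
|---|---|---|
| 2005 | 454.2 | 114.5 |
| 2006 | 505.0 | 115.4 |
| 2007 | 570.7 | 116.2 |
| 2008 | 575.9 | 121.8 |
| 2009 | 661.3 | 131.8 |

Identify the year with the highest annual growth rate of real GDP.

2007

2006: real = 505.0/1.154 = 437.61; growth vs 2005 (396.68) = 10.32%.
2007: real = 570.7/1.162 = 491.14; growth vs 2006 (437.61) = 12.23%.
2008: real = 575.9/1.218 = 472.82; growth vs 2007 (491.14) = -3.73%.
2009: real = 661.3/1.318 = 501.75; growth vs 2008 (472.82) = 6.12%.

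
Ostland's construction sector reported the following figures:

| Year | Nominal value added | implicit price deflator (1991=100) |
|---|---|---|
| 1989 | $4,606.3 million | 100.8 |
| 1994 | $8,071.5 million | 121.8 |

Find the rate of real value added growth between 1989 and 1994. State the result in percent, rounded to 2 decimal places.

Real value added 1989 = 4606.3 / 1.008 = 4569.74.
Real value added 1994 = 8071.5 / 1.218 = 6626.85.
Real growth = 6626.85 / 4569.74 − 1 = 0.4502.

45.02%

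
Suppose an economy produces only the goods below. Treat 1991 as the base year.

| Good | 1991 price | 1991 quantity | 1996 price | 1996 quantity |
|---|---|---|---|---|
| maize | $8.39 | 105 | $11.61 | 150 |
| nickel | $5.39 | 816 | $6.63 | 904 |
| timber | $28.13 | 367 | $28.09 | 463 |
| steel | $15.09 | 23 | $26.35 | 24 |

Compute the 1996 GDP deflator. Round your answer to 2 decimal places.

Nominal GDP 1996 = 11.61·150 + 6.63·904 + 28.09·463 + 26.35·24 = 21373.09.
Real GDP 1996 (at 1991 prices) = 8.39·150 + 5.39·904 + 28.13·463 + 15.09·24 = 19517.41.
Deflator = Nominal/Real × 100 = 21373.09/19517.41 × 100 = 109.508.

109.51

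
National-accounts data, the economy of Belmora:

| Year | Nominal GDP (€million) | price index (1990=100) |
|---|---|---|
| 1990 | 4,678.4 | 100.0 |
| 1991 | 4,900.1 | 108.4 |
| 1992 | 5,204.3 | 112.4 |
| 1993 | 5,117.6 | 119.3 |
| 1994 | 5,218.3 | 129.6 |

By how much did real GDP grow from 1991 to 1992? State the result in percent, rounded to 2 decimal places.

2.43%

Real GDP 1991 = 4900.1/1.084 = 4520.39.
Real GDP 1992 = 5204.3/1.124 = 4630.16.
Change = 4630.16/4520.39 − 1 = 0.0243.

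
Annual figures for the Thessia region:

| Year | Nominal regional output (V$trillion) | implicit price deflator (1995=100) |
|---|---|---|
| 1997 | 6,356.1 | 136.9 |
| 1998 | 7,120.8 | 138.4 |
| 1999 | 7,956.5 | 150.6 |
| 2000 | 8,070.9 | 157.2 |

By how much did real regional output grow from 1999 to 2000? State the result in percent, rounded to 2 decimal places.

-2.82%

Real regional output 1999 = 7956.5/1.506 = 5283.20.
Real regional output 2000 = 8070.9/1.572 = 5134.16.
Change = 5134.16/5283.20 − 1 = -0.0282.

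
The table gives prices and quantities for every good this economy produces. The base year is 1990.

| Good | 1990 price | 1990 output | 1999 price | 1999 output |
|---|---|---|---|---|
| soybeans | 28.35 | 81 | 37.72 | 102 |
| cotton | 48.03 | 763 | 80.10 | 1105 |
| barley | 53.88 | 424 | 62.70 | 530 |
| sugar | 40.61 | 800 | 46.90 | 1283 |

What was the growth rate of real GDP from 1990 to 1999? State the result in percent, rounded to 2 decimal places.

Real GDP 1990 = Nominal GDP 1990 = 28.35·81 + 48.03·763 + 53.88·424 + 40.61·800 = 94276.36.
Real GDP 1999 (at 1990 prices) = 28.35·102 + 48.03·1105 + 53.88·530 + 40.61·1283 = 136623.88.
Real growth = 136623.88/94276.36 − 1 = 0.4492.

44.92%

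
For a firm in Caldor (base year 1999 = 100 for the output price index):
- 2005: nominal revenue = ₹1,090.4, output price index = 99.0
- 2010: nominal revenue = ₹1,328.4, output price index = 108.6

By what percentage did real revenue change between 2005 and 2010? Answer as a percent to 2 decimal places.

Real revenue 2005 = 1090.4 / 0.990 = 1101.41.
Real revenue 2010 = 1328.4 / 1.086 = 1223.20.
Real growth = 1223.20 / 1101.41 − 1 = 0.1106.

11.06%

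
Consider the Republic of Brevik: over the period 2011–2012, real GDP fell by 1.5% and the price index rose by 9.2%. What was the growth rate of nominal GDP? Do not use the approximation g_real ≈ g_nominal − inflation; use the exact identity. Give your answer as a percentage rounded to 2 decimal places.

7.56%

(1 + g_nom) = (1 + g_real)(1 + π) = 0.9850 × 1.0920 = 1.07562.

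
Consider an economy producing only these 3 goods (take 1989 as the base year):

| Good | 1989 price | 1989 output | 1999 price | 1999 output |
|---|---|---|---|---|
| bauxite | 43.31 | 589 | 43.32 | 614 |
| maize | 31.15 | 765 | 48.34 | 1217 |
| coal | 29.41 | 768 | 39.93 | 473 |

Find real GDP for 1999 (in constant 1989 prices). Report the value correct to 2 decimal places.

Real GDP 1999 = Σ (p_1989 × q_1999) = 43.31·614 + 31.15·1217 + 29.41·473 = 78412.82.

78412.82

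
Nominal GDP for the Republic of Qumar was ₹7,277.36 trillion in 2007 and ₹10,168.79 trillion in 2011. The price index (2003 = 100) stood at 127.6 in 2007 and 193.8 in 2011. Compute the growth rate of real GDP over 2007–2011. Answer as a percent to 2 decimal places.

Deflate each year: 2007 → 7277.36/1.276 = 5703.26; 2011 → 10168.79/1.938 = 5247.05.
So real GDP changed by 5247.05/5703.26 − 1 = -0.0800, i.e. -8.00%.

-8.00%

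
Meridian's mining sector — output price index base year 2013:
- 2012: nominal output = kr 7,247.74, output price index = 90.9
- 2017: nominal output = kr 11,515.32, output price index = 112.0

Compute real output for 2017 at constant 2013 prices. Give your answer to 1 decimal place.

Real output = Nominal / (output price index/100) = 11515.32 / 1.120 = 10281.54.

kr 10,281.5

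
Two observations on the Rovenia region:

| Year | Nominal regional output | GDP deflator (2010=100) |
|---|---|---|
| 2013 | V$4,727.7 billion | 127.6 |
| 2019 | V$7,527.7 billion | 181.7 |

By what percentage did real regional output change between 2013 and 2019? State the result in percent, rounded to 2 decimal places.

Deflate each year: 2013 → 4727.7/1.276 = 3705.09; 2019 → 7527.7/1.817 = 4142.93.
So real regional output changed by 4142.93/3705.09 − 1 = 0.1182, i.e. 11.82%.

11.82%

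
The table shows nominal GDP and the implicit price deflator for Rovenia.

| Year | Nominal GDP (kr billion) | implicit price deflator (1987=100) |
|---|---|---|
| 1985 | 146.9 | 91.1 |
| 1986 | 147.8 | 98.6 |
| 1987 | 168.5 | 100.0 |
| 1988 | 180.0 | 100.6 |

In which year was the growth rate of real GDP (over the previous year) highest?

1987

1986: real = 147.8/0.986 = 149.90; growth vs 1985 (161.25) = -7.04%.
1987: real = 168.5/1.000 = 168.50; growth vs 1986 (149.90) = 12.41%.
1988: real = 180.0/1.006 = 178.93; growth vs 1987 (168.50) = 6.19%.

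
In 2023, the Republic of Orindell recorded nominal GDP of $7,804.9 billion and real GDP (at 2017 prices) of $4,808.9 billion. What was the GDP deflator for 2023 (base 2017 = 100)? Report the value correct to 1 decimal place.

GDP deflator = (Nominal / Real) × 100 = 7804.9 / 4808.9 × 100 = 162.30.

162.3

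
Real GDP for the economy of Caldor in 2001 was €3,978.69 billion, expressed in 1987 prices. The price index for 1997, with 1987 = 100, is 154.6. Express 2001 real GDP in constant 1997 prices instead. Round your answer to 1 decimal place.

Real GDP in 1997 prices = Real GDP in 1987 prices × (P_1997/P_1987) = 3978.69 × 1.546 = 6151.05.

€6,151.1 billion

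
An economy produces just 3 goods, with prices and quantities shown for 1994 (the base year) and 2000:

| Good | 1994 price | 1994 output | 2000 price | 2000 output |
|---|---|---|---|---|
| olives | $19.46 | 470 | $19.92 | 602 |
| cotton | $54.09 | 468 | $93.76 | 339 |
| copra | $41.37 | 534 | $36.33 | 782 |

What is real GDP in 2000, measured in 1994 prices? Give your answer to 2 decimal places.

$62402.77

Real GDP 2000 = Σ (p_1994 × q_2000) = 19.46·602 + 54.09·339 + 41.37·782 = 62402.77.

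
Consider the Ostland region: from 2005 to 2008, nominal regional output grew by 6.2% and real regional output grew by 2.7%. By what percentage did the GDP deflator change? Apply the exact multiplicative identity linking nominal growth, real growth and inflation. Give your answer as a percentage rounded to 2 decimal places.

(1 + g_nom) = (1 + g_real)(1 + π), so π = 1.0620 / 1.0270 − 1 = 0.03408.

3.41%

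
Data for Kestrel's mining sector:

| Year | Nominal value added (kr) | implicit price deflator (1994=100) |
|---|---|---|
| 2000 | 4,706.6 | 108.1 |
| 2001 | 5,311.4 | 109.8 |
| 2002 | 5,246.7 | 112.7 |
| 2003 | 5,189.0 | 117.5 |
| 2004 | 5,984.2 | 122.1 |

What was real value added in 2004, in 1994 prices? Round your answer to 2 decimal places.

Real value added 2004 = 5984.2 / 1.221 = 4901.06.

kr 4,901.06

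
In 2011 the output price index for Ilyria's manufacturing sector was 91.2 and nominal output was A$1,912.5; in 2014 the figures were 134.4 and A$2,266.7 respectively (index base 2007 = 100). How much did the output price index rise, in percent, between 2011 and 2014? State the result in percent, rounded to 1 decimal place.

47.4%

Price-level change = 134.4 / 91.2 − 1 = 0.4737.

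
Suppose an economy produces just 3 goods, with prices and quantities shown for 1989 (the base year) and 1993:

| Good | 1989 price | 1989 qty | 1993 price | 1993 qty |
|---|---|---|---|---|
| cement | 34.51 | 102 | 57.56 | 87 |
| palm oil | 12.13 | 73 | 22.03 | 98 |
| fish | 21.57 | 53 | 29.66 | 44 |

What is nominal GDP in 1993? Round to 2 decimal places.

Nominal GDP 1993 = Σ (p_1993 × q_1993) = 57.56·87 + 22.03·98 + 29.66·44 = 8471.70.

8471.70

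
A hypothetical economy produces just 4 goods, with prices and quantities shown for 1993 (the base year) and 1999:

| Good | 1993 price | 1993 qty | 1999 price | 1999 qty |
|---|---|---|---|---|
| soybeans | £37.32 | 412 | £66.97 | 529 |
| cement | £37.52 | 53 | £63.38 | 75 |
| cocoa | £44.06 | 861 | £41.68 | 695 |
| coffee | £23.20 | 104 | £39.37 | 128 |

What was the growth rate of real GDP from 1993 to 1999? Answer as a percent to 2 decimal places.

Real GDP 1993 = Nominal GDP 1993 = 37.32·412 + 37.52·53 + 44.06·861 + 23.20·104 = 57712.86.
Real GDP 1999 (at 1993 prices) = 37.32·529 + 37.52·75 + 44.06·695 + 23.20·128 = 56147.58.
Real growth = 56147.58/57712.86 − 1 = -0.0271.

-2.71%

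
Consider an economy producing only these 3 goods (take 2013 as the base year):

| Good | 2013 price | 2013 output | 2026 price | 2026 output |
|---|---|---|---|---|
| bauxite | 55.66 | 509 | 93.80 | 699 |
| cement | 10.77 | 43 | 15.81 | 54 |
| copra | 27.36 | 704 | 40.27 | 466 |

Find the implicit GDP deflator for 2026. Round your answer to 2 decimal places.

Nominal GDP 2026 = 93.80·699 + 15.81·54 + 40.27·466 = 85185.76.
Real GDP 2026 (at 2013 prices) = 55.66·699 + 10.77·54 + 27.36·466 = 52237.68.
Deflator = Nominal/Real × 100 = 85185.76/52237.68 × 100 = 163.073.

163.07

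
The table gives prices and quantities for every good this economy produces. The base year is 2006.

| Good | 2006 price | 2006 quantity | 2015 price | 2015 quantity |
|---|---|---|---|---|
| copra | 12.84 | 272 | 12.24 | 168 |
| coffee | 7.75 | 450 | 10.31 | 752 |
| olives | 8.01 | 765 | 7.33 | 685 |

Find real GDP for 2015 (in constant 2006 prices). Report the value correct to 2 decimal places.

Real GDP 2015 = Σ (p_2006 × q_2015) = 12.84·168 + 7.75·752 + 8.01·685 = 13471.97.

13471.97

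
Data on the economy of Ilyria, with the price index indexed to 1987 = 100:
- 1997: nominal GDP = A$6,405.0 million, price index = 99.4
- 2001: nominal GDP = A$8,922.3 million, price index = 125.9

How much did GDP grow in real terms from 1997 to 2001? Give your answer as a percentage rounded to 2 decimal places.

9.98%

Deflate each year: 1997 → 6405.0/0.994 = 6443.66; 2001 → 8922.3/1.259 = 7086.81.
So real GDP changed by 7086.81/6443.66 − 1 = 0.0998, i.e. 9.98%.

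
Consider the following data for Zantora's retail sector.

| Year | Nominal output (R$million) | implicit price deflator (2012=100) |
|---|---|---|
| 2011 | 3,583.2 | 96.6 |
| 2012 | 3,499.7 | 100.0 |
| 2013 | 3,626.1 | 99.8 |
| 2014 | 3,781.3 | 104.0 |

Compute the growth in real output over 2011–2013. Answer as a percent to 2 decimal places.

Real output 2011 = 3583.2/0.966 = 3709.32.
Real output 2013 = 3626.1/0.998 = 3633.37.
Change = 3633.37/3709.32 − 1 = -0.0205.

-2.05%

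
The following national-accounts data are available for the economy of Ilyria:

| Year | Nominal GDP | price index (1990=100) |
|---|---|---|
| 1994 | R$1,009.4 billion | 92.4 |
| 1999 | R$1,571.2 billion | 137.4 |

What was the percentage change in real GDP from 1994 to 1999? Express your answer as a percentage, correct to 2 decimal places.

Real GDP 1994 = 1009.4 / 0.924 = 1092.42.
Real GDP 1999 = 1571.2 / 1.374 = 1143.52.
Real growth = 1143.52 / 1092.42 − 1 = 0.0468.

4.68%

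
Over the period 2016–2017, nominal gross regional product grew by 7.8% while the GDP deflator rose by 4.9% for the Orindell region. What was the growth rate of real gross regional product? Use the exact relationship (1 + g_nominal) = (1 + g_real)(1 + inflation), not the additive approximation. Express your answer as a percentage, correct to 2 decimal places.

(1 + g_nom) = (1 + g_real)(1 + π), so g_real = 1.0780 / 1.0490 − 1 = 0.02765.

2.76%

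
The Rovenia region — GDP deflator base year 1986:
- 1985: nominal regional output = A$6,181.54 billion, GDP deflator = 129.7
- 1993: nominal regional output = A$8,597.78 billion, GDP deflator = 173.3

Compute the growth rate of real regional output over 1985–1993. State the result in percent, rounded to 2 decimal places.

Deflate each year: 1985 → 6181.54/1.297 = 4766.03; 1993 → 8597.78/1.733 = 4961.21.
So real regional output changed by 4961.21/4766.03 − 1 = 0.0410, i.e. 4.10%.

4.10%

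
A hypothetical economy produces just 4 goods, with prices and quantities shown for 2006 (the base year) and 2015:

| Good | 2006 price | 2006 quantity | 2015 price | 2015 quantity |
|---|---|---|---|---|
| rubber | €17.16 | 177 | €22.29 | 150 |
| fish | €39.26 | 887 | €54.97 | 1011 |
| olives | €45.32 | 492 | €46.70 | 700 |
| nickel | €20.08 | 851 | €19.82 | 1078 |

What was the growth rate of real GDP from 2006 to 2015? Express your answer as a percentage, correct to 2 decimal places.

Real GDP 2006 = Nominal GDP 2006 = 17.16·177 + 39.26·887 + 45.32·492 + 20.08·851 = 77246.46.
Real GDP 2015 (at 2006 prices) = 17.16·150 + 39.26·1011 + 45.32·700 + 20.08·1078 = 95636.10.
Real growth = 95636.10/77246.46 − 1 = 0.2381.

23.81%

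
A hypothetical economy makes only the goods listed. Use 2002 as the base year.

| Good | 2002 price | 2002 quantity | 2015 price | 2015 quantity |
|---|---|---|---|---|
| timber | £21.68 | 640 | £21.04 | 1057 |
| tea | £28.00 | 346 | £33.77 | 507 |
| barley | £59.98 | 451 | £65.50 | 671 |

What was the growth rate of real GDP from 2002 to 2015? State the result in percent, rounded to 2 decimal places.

Real GDP 2002 = Nominal GDP 2002 = 21.68·640 + 28.00·346 + 59.98·451 = 50614.18.
Real GDP 2015 (at 2002 prices) = 21.68·1057 + 28.00·507 + 59.98·671 = 77358.34.
Real growth = 77358.34/50614.18 − 1 = 0.5284.

52.84%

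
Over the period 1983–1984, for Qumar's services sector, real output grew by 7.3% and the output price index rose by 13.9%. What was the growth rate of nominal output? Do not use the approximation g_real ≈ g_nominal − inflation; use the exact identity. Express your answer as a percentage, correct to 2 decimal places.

(1 + g_nom) = (1 + g_real)(1 + π) = 1.0730 × 1.1390 = 1.22215.

22.21%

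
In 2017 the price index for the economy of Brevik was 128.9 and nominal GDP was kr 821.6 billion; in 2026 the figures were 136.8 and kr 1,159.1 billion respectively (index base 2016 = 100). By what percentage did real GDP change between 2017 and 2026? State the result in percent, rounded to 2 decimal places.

32.93%

Real GDP 2017 = 821.6 / 1.289 = 637.39.
Real GDP 2026 = 1159.1 / 1.368 = 847.30.
Real growth = 847.30 / 637.39 − 1 = 0.3293.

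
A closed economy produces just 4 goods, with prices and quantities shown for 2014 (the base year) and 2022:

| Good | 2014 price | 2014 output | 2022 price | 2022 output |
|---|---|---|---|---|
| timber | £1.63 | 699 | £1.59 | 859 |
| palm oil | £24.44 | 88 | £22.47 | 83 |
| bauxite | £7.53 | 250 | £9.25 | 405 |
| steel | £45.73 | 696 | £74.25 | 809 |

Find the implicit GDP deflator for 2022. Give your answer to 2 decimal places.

154.22

Nominal GDP 2022 = 1.59·859 + 22.47·83 + 9.25·405 + 74.25·809 = 67045.32.
Real GDP 2022 (at 2014 prices) = 1.63·859 + 24.44·83 + 7.53·405 + 45.73·809 = 43473.91.
Deflator = Nominal/Real × 100 = 67045.32/43473.91 × 100 = 154.220.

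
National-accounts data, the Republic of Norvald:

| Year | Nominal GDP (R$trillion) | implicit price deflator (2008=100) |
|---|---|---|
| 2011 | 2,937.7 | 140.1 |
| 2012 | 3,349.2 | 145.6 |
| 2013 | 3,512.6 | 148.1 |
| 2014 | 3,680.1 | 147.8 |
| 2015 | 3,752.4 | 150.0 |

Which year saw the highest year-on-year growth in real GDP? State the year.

2012

2012: real = 3349.2/1.456 = 2300.27; growth vs 2011 (2096.86) = 9.70%.
2013: real = 3512.6/1.481 = 2371.78; growth vs 2012 (2300.27) = 3.11%.
2014: real = 3680.1/1.478 = 2489.92; growth vs 2013 (2371.78) = 4.98%.
2015: real = 3752.4/1.500 = 2501.60; growth vs 2014 (2489.92) = 0.47%.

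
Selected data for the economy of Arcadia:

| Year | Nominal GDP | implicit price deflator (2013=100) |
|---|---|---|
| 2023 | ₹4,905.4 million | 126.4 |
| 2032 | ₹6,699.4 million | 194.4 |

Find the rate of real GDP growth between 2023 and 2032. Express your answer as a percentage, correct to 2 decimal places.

Real GDP 2023 = 4905.4 / 1.264 = 3880.85.
Real GDP 2032 = 6699.4 / 1.944 = 3446.19.
Real growth = 3446.19 / 3880.85 − 1 = -0.1120.

-11.20%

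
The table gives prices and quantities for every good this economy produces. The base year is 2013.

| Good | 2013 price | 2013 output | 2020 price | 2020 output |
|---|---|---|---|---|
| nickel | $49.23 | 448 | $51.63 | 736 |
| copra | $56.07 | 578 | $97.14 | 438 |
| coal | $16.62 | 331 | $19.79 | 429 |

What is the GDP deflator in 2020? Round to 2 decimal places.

131.09

Nominal GDP 2020 = 51.63·736 + 97.14·438 + 19.79·429 = 89036.91.
Real GDP 2020 (at 2013 prices) = 49.23·736 + 56.07·438 + 16.62·429 = 67921.92.
Deflator = Nominal/Real × 100 = 89036.91/67921.92 × 100 = 131.087.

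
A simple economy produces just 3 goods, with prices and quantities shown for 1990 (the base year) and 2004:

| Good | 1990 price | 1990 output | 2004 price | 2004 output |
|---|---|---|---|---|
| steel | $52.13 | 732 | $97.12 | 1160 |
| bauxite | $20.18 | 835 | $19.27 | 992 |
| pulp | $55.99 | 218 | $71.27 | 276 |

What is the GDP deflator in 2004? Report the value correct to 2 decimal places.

Nominal GDP 2004 = 97.12·1160 + 19.27·992 + 71.27·276 = 151445.56.
Real GDP 2004 (at 1990 prices) = 52.13·1160 + 20.18·992 + 55.99·276 = 95942.60.
Deflator = Nominal/Real × 100 = 151445.56/95942.60 × 100 = 157.850.

157.85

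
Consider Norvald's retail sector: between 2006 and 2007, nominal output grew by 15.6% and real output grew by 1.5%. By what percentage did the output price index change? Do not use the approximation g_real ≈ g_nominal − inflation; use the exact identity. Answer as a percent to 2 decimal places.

(1 + g_nom) = (1 + g_real)(1 + π), so π = 1.1560 / 1.0150 − 1 = 0.13892.

13.89%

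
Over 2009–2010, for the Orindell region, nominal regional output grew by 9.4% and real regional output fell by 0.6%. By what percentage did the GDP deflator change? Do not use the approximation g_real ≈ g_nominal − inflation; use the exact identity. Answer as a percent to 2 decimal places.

10.06%

(1 + g_nom) = (1 + g_real)(1 + π), so π = 1.0940 / 0.9940 − 1 = 0.10060.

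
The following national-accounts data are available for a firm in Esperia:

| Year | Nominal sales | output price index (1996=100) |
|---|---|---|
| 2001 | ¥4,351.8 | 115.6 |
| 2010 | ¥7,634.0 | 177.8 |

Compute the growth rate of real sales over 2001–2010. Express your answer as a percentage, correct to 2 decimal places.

14.05%

Deflate each year: 2001 → 4351.8/1.156 = 3764.53; 2010 → 7634.0/1.778 = 4293.59.
So real sales changed by 4293.59/3764.53 − 1 = 0.1405, i.e. 14.05%.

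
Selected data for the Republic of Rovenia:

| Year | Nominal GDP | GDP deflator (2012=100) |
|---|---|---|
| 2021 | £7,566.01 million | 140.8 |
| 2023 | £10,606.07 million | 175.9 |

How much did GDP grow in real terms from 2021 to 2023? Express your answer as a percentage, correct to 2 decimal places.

12.21%

Deflate each year: 2021 → 7566.01/1.408 = 5373.59; 2023 → 10606.07/1.759 = 6029.60.
So real GDP changed by 6029.60/5373.59 − 1 = 0.1221, i.e. 12.21%.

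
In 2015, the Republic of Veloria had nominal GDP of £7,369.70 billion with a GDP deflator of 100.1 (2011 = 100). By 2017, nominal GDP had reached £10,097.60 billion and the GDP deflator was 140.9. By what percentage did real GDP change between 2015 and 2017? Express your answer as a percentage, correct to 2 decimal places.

Real GDP 2015 = 7369.70 / 1.001 = 7362.34.
Real GDP 2017 = 10097.60 / 1.409 = 7166.50.
Real growth = 7166.50 / 7362.34 − 1 = -0.0266.

-2.66%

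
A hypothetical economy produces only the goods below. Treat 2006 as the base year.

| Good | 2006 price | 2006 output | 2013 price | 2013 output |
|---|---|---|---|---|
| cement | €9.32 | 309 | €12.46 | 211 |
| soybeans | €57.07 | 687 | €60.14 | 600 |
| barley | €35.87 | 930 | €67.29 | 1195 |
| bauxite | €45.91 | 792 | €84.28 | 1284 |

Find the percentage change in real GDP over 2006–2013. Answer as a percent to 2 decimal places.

Real GDP 2006 = Nominal GDP 2006 = 9.32·309 + 57.07·687 + 35.87·930 + 45.91·792 = 111806.79.
Real GDP 2013 (at 2006 prices) = 9.32·211 + 57.07·600 + 35.87·1195 + 45.91·1284 = 138021.61.
Real growth = 138021.61/111806.79 − 1 = 0.2345.

23.45%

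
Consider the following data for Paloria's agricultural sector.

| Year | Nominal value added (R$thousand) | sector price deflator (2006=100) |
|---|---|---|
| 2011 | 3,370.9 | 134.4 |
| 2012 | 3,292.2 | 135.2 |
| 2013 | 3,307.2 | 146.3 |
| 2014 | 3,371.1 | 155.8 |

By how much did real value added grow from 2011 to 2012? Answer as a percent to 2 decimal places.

-2.91%

Real value added 2011 = 3370.9/1.344 = 2508.11.
Real value added 2012 = 3292.2/1.352 = 2435.06.
Change = 2435.06/2508.11 − 1 = -0.0291.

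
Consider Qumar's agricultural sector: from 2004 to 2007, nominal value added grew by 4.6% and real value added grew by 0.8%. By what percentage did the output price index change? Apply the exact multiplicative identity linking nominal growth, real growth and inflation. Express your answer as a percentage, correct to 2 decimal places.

(1 + g_nom) = (1 + g_real)(1 + π), so π = 1.0460 / 1.0080 − 1 = 0.03770.

3.77%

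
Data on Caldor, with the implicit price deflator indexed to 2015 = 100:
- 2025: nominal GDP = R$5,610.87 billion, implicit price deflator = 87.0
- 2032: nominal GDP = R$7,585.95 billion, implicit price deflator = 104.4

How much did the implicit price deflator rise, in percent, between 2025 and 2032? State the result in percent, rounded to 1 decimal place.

Price-level change = 104.4 / 87.0 − 1 = 0.2000.

20.0%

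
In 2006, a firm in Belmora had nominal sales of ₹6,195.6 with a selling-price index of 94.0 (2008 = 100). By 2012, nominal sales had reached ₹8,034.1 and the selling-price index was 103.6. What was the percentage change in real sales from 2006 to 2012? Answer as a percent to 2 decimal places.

Deflate each year: 2006 → 6195.6/0.940 = 6591.06; 2012 → 8034.1/1.036 = 7754.92.
So real sales changed by 7754.92/6591.06 − 1 = 0.1766, i.e. 17.66%.

17.66%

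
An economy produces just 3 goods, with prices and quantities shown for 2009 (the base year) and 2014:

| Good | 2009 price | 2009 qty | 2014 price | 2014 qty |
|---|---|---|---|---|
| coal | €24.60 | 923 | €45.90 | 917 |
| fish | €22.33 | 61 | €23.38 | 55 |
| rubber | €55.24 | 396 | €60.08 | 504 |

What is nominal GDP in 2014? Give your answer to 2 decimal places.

Nominal GDP 2014 = Σ (p_2014 × q_2014) = 45.90·917 + 23.38·55 + 60.08·504 = 73656.52.

€73656.52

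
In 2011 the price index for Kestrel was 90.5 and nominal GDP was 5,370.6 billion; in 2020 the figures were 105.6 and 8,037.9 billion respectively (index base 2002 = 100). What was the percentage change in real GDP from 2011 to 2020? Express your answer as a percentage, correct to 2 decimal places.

Deflate each year: 2011 → 5370.6/0.905 = 5934.36; 2020 → 8037.9/1.056 = 7611.65.
So real GDP changed by 7611.65/5934.36 − 1 = 0.2826, i.e. 28.26%.

28.26%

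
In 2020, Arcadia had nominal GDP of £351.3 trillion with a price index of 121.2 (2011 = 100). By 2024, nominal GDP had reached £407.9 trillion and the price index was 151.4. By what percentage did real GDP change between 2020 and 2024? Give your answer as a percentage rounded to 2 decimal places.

Deflate each year: 2020 → 351.3/1.212 = 289.85; 2024 → 407.9/1.514 = 269.42.
So real GDP changed by 269.42/289.85 − 1 = -0.0705, i.e. -7.05%.

-7.05%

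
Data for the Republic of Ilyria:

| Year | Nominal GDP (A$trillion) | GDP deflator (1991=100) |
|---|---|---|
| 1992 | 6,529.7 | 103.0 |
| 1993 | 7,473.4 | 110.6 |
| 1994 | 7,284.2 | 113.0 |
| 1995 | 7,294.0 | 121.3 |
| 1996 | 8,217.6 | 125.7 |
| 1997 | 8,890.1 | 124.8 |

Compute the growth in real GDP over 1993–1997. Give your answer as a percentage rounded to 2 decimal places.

5.42%

Real GDP 1993 = 7473.4/1.106 = 6757.14.
Real GDP 1997 = 8890.1/1.248 = 7123.48.
Change = 7123.48/6757.14 − 1 = 0.0542.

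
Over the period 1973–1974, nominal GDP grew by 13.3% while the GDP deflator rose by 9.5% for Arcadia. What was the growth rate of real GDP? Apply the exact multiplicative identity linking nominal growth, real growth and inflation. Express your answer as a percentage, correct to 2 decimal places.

(1 + g_nom) = (1 + g_real)(1 + π), so g_real = 1.1330 / 1.0950 − 1 = 0.03470.

3.47%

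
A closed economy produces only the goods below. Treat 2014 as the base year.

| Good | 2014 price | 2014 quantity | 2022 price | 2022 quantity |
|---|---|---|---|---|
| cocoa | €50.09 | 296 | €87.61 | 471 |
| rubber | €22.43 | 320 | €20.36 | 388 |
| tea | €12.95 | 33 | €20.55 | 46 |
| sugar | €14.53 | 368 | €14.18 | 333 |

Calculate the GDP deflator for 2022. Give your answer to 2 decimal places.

145.33

Nominal GDP 2022 = 87.61·471 + 20.36·388 + 20.55·46 + 14.18·333 = 54831.23.
Real GDP 2022 (at 2014 prices) = 50.09·471 + 22.43·388 + 12.95·46 + 14.53·333 = 37729.42.
Deflator = Nominal/Real × 100 = 54831.23/37729.42 × 100 = 145.328.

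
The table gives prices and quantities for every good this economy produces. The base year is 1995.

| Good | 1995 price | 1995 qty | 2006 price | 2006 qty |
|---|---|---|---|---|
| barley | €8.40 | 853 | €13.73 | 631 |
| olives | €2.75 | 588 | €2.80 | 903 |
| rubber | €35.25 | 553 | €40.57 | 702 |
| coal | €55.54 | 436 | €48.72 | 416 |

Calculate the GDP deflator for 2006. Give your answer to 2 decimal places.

Nominal GDP 2006 = 13.73·631 + 2.80·903 + 40.57·702 + 48.72·416 = 59939.69.
Real GDP 2006 (at 1995 prices) = 8.40·631 + 2.75·903 + 35.25·702 + 55.54·416 = 55633.79.
Deflator = Nominal/Real × 100 = 59939.69/55633.79 × 100 = 107.740.

107.74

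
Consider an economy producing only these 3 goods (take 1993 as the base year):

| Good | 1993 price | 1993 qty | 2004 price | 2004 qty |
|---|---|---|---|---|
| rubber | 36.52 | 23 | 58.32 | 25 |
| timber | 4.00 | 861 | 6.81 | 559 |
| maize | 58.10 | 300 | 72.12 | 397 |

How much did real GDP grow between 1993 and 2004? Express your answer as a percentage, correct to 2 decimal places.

Real GDP 1993 = Nominal GDP 1993 = 36.52·23 + 4.00·861 + 58.10·300 = 21713.96.
Real GDP 2004 (at 1993 prices) = 36.52·25 + 4.00·559 + 58.10·397 = 26214.70.
Real growth = 26214.70/21713.96 − 1 = 0.2073.

20.73%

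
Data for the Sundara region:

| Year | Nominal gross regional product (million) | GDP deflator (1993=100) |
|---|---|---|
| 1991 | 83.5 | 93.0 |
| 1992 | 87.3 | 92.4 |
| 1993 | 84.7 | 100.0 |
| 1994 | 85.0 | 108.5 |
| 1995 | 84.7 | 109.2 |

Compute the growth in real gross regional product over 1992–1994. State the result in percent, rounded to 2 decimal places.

-17.08%

Real gross regional product 1992 = 87.3/0.924 = 94.48.
Real gross regional product 1994 = 85.0/1.085 = 78.34.
Change = 78.34/94.48 − 1 = -0.1708.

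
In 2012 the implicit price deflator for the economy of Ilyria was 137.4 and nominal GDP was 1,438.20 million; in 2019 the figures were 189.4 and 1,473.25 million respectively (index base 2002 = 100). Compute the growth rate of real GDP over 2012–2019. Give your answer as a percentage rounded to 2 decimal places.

Real GDP 2012 = 1438.20 / 1.374 = 1046.72.
Real GDP 2019 = 1473.25 / 1.894 = 777.85.
Real growth = 777.85 / 1046.72 − 1 = -0.2569.

-25.69%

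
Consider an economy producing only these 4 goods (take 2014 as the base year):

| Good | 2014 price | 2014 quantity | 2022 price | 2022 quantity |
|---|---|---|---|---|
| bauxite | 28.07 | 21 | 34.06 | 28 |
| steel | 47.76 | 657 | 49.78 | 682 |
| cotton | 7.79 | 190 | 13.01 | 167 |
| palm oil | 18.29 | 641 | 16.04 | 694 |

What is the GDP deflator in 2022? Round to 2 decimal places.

Nominal GDP 2022 = 34.06·28 + 49.78·682 + 13.01·167 + 16.04·694 = 48208.07.
Real GDP 2022 (at 2014 prices) = 28.07·28 + 47.76·682 + 7.79·167 + 18.29·694 = 47352.47.
Deflator = Nominal/Real × 100 = 48208.07/47352.47 × 100 = 101.807.

101.81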